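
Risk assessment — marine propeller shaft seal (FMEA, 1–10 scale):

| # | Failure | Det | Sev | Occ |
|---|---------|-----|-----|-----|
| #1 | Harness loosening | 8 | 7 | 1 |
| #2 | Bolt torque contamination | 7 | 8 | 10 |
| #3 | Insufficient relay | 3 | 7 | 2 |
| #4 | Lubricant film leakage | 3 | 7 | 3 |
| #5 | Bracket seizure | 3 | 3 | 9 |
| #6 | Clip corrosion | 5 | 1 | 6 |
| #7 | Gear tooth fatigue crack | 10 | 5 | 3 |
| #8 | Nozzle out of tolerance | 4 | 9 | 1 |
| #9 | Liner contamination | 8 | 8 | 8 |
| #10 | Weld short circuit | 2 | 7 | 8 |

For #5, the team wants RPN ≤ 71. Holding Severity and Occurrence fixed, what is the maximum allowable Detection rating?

2

#5: S=3, O=9, D=3 → current RPN = 81.
Fixed product = 27. Need 27 × D ≤ 71, so D ≤ 71/27 = 2.63.
Maximum integer Detection rating = 2 (gives RPN 54; D=3 would give 81 > 71).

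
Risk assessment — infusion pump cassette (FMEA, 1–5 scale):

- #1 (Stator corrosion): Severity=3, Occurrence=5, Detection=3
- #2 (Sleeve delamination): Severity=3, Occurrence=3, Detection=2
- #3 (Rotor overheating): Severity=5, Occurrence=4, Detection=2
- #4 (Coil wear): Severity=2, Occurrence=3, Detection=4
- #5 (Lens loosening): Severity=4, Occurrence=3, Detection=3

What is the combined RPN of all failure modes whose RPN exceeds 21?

145

RPN = Severity × Occurrence × Detection:
  #1: 3 × 5 × 3 = 45
  #2: 3 × 3 × 2 = 18
  #3: 5 × 4 × 2 = 40
  #4: 2 × 3 × 4 = 24
  #5: 4 × 3 × 3 = 36
RPN > 21: #1 (45), #3 (40), #4 (24), #5 (36).
Sum: 45 + 40 + 24 + 36 = 145.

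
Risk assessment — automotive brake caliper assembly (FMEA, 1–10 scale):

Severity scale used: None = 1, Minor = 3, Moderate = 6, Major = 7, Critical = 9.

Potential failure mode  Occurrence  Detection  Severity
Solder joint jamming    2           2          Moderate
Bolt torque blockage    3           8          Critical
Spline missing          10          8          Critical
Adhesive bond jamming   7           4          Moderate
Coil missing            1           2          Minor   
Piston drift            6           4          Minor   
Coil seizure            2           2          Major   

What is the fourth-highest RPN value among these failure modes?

RPN = Severity × Occurrence × Detection:
  Solder joint jamming: 6 × 2 × 2 = 24
  Bolt torque blockage: 9 × 3 × 8 = 216
  Spline missing: 9 × 10 × 8 = 720
  Adhesive bond jamming: 6 × 7 × 4 = 168
  Coil missing: 3 × 1 × 2 = 6
  Piston drift: 3 × 6 × 4 = 72
  Coil seizure: 7 × 2 × 2 = 28
Sorted descending: 720, 216, 168, 72, 28, 24, 6.
The fourth-highest RPN is 72 (Piston drift).

72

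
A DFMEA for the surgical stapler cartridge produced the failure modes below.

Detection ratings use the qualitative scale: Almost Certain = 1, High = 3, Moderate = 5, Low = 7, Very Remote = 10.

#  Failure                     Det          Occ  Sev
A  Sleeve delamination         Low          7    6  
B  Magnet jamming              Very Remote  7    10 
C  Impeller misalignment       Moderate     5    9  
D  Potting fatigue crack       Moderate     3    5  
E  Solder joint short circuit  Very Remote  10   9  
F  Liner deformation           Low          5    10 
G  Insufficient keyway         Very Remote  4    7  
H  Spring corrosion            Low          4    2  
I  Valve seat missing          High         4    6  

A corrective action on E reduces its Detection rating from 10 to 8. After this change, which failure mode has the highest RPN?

E

RPN = Severity × Occurrence × Detection:
  A: 6 × 7 × 7 = 294
  B: 10 × 7 × 10 = 700
  C: 9 × 5 × 5 = 225
  D: 5 × 3 × 5 = 75
  E: 9 × 10 × 10 = 900
  F: 10 × 5 × 7 = 350
  G: 7 × 4 × 10 = 280
  H: 2 × 4 × 7 = 56
  I: 6 × 4 × 3 = 72
After action: E → 9 × 10 × 8 = 720.
Revised RPNs: E=720, B=700, F=350, A=294, G=280, C=225, D=75, I=72, H=56.
Highest is now E (720).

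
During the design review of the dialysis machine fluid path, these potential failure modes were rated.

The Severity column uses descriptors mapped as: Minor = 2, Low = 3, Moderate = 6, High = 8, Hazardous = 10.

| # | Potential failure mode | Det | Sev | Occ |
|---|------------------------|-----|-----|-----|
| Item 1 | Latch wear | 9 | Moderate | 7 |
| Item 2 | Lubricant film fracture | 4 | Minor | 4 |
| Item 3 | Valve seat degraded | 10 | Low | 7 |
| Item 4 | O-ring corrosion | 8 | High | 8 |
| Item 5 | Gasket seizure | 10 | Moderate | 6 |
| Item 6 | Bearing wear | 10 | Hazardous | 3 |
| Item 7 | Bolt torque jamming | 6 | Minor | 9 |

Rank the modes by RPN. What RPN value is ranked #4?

300

RPN = Severity × Occurrence × Detection:
  Item 1: 6 × 7 × 9 = 378
  Item 2: 2 × 4 × 4 = 32
  Item 3: 3 × 7 × 10 = 210
  Item 4: 8 × 8 × 8 = 512
  Item 5: 6 × 6 × 10 = 360
  Item 6: 10 × 3 × 10 = 300
  Item 7: 2 × 9 × 6 = 108
Sorted descending: 512, 378, 360, 300, 210, 108, 32.
The fourth-highest RPN is 300 (Item 6).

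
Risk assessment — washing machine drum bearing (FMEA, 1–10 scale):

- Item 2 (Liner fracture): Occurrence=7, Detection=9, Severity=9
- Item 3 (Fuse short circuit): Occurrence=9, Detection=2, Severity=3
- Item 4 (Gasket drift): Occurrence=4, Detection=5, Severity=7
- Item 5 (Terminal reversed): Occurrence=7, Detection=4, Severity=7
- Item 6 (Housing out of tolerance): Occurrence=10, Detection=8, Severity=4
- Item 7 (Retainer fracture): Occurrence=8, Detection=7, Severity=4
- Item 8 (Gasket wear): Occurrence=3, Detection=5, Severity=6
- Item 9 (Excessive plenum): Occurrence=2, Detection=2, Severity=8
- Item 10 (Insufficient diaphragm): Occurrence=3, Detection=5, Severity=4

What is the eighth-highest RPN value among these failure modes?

54

RPN = Severity × Occurrence × Detection:
  Item 2: 9 × 7 × 9 = 567
  Item 3: 3 × 9 × 2 = 54
  Item 4: 7 × 4 × 5 = 140
  Item 5: 7 × 7 × 4 = 196
  Item 6: 4 × 10 × 8 = 320
  Item 7: 4 × 8 × 7 = 224
  Item 8: 6 × 3 × 5 = 90
  Item 9: 8 × 2 × 2 = 32
  Item 10: 4 × 3 × 5 = 60
Sorted descending: 567, 320, 224, 196, 140, 90, 60, 54, 32.
The eighth-highest RPN is 54 (Item 3).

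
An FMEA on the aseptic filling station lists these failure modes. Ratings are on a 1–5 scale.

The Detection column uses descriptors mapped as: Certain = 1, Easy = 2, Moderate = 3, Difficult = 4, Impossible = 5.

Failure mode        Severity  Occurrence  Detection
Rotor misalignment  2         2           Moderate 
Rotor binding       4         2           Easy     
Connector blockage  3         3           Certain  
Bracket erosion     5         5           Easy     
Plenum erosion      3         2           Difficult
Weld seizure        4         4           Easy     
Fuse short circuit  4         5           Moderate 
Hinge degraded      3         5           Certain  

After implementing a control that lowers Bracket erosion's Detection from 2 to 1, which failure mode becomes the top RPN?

Fuse short circuit

RPN = Severity × Occurrence × Detection:
  Rotor misalignment: 2 × 2 × 3 = 12
  Rotor binding: 4 × 2 × 2 = 16
  Connector blockage: 3 × 3 × 1 = 9
  Bracket erosion: 5 × 5 × 2 = 50
  Plenum erosion: 3 × 2 × 4 = 24
  Weld seizure: 4 × 4 × 2 = 32
  Fuse short circuit: 4 × 5 × 3 = 60
  Hinge degraded: 3 × 5 × 1 = 15
After action: Bracket erosion → 5 × 5 × 1 = 25.
Revised RPNs: Fuse short circuit=60, Weld seizure=32, Bracket erosion=25, Plenum erosion=24, Rotor binding=16, Hinge degraded=15, Rotor misalignment=12, Connector blockage=9.
Highest is now Fuse short circuit (60).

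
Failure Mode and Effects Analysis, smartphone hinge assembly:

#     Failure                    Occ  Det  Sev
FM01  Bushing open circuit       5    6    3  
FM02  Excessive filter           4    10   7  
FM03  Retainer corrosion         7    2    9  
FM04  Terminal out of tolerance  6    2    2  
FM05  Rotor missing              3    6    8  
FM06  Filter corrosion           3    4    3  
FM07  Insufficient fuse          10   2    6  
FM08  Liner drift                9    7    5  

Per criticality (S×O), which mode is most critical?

Criticality = Severity × Occurrence:
  FM01: 3 × 5 = 15
  FM02: 7 × 4 = 28
  FM03: 9 × 7 = 63
  FM04: 2 × 6 = 12
  FM05: 8 × 3 = 24
  FM06: 3 × 3 = 9
  FM07: 6 × 10 = 60
  FM08: 5 × 9 = 45
Highest criticality is 63 → FM03.

FM03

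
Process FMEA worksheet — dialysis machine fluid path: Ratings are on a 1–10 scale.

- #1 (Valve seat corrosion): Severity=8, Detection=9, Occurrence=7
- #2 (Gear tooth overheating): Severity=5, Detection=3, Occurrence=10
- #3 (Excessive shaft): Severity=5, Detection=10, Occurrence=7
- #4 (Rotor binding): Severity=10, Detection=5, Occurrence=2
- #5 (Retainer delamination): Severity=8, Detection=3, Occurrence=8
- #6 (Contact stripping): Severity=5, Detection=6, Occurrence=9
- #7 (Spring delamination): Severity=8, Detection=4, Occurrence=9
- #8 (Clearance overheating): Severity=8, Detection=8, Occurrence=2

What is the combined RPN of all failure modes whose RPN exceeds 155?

RPN = Severity × Occurrence × Detection:
  #1: 8 × 7 × 9 = 504
  #2: 5 × 10 × 3 = 150
  #3: 5 × 7 × 10 = 350
  #4: 10 × 2 × 5 = 100
  #5: 8 × 8 × 3 = 192
  #6: 5 × 9 × 6 = 270
  #7: 8 × 9 × 4 = 288
  #8: 8 × 2 × 8 = 128
RPN > 155: #1 (504), #3 (350), #5 (192), #6 (270), #7 (288).
Sum: 504 + 350 + 192 + 270 + 288 = 1604.

1604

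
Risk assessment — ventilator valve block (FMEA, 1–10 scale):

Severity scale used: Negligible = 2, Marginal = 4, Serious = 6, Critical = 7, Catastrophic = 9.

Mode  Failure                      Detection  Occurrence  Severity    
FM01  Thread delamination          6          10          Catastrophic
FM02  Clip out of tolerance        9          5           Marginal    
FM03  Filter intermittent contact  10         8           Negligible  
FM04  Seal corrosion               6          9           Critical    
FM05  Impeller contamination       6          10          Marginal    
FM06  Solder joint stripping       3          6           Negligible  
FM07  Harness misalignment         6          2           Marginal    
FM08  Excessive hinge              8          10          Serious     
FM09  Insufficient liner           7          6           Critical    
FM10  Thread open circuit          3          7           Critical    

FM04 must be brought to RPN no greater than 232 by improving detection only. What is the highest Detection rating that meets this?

3

FM04: S=7, O=9, D=6 → current RPN = 378.
Fixed product = 63. Need 63 × D ≤ 232, so D ≤ 232/63 = 3.68.
Maximum integer Detection rating = 3 (gives RPN 189; D=4 would give 252 > 232).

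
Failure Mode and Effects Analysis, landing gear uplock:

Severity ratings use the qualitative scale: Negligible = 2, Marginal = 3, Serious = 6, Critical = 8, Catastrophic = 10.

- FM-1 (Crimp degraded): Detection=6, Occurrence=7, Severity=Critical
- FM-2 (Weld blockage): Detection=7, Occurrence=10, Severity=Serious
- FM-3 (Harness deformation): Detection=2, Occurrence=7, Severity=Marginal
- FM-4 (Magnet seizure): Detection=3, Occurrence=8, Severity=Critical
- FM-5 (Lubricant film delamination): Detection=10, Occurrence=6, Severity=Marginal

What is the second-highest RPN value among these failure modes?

336

RPN = Severity × Occurrence × Detection:
  FM-1: 8 × 7 × 6 = 336
  FM-2: 6 × 10 × 7 = 420
  FM-3: 3 × 7 × 2 = 42
  FM-4: 8 × 8 × 3 = 192
  FM-5: 3 × 6 × 10 = 180
Sorted descending: 420, 336, 192, 180, 42.
The second-highest RPN is 336 (FM-1).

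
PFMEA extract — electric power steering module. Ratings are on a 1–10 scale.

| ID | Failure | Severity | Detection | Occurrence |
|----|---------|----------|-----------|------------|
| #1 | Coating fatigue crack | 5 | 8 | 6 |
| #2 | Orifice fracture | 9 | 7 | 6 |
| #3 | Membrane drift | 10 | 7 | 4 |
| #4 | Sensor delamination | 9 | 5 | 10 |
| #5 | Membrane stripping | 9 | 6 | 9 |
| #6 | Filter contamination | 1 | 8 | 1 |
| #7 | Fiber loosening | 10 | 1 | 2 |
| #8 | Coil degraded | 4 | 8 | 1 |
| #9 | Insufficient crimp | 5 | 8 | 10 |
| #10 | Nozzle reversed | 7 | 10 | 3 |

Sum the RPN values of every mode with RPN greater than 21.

RPN = Severity × Occurrence × Detection:
  #1: 5 × 6 × 8 = 240
  #2: 9 × 6 × 7 = 378
  #3: 10 × 4 × 7 = 280
  #4: 9 × 10 × 5 = 450
  #5: 9 × 9 × 6 = 486
  #6: 1 × 1 × 8 = 8
  #7: 10 × 2 × 1 = 20
  #8: 4 × 1 × 8 = 32
  #9: 5 × 10 × 8 = 400
  #10: 7 × 3 × 10 = 210
RPN > 21: #1 (240), #2 (378), #3 (280), #4 (450), #5 (486), #8 (32), #9 (400), #10 (210).
Sum: 240 + 378 + 280 + 450 + 486 + 32 + 400 + 210 = 2476.

2476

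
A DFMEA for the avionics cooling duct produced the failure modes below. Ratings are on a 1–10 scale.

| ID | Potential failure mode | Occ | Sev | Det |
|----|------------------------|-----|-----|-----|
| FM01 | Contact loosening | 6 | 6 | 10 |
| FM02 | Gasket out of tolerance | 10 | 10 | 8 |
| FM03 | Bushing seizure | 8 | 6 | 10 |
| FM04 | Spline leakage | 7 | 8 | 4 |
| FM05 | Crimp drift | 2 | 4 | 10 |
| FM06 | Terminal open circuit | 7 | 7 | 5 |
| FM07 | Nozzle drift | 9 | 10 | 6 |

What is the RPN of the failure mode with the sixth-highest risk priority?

RPN = Severity × Occurrence × Detection:
  FM01: 6 × 6 × 10 = 360
  FM02: 10 × 10 × 8 = 800
  FM03: 6 × 8 × 10 = 480
  FM04: 8 × 7 × 4 = 224
  FM05: 4 × 2 × 10 = 80
  FM06: 7 × 7 × 5 = 245
  FM07: 10 × 9 × 6 = 540
Sorted descending: 800, 540, 480, 360, 245, 224, 80.
The sixth-highest RPN is 224 (FM04).

224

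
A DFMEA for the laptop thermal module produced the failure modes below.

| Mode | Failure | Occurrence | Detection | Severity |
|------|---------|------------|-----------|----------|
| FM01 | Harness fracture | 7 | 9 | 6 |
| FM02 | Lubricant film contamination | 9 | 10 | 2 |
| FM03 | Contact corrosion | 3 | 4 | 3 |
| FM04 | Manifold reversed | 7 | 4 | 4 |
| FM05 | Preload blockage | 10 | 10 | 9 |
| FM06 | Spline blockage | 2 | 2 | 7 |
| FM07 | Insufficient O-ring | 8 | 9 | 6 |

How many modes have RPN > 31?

RPN = Severity × Occurrence × Detection:
  FM01: 6 × 7 × 9 = 378
  FM02: 2 × 9 × 10 = 180
  FM03: 3 × 3 × 4 = 36
  FM04: 4 × 7 × 4 = 112
  FM05: 9 × 10 × 10 = 900
  FM06: 7 × 2 × 2 = 28
  FM07: 6 × 8 × 9 = 432
Modes with RPN > 31: FM01 (378), FM02 (180), FM03 (36), FM04 (112), FM05 (900), FM07 (432) → 6.

6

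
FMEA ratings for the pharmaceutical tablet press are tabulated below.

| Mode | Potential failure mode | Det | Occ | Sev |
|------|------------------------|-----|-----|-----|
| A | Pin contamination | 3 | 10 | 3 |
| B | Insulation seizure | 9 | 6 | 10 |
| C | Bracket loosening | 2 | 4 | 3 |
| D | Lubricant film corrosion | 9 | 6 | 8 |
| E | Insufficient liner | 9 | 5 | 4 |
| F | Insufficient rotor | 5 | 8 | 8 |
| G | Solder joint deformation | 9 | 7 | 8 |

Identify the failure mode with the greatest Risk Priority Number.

B

RPN = Severity × Occurrence × Detection:
  A: 3 × 10 × 3 = 90
  B: 10 × 6 × 9 = 540
  C: 3 × 4 × 2 = 24
  D: 8 × 6 × 9 = 432
  E: 4 × 5 × 9 = 180
  F: 8 × 8 × 5 = 320
  G: 8 × 7 × 9 = 504
Highest RPN is 540 → B.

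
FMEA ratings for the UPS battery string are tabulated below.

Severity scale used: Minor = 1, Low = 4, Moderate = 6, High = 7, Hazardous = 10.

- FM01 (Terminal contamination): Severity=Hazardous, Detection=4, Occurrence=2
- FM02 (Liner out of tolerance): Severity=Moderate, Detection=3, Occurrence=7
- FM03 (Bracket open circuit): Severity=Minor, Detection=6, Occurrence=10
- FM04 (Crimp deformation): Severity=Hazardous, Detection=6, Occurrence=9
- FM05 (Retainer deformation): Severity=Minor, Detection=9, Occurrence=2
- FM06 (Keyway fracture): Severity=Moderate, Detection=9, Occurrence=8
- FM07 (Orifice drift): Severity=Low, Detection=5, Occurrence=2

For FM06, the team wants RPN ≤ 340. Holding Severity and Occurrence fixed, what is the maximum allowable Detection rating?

7

FM06: S=6, O=8, D=9 → current RPN = 432.
Fixed product = 48. Need 48 × D ≤ 340, so D ≤ 340/48 = 7.08.
Maximum integer Detection rating = 7 (gives RPN 336; D=8 would give 384 > 340).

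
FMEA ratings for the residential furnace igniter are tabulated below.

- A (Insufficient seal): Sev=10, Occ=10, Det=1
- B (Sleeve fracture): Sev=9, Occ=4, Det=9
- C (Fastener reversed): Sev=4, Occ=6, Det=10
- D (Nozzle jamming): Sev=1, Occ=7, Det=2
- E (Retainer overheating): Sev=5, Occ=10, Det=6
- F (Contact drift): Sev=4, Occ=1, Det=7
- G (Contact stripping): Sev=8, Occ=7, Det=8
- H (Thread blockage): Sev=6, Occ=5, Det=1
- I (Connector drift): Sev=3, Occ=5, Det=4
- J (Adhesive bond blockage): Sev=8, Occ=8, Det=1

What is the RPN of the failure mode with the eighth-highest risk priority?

30

RPN = Severity × Occurrence × Detection:
  A: 10 × 10 × 1 = 100
  B: 9 × 4 × 9 = 324
  C: 4 × 6 × 10 = 240
  D: 1 × 7 × 2 = 14
  E: 5 × 10 × 6 = 300
  F: 4 × 1 × 7 = 28
  G: 8 × 7 × 8 = 448
  H: 6 × 5 × 1 = 30
  I: 3 × 5 × 4 = 60
  J: 8 × 8 × 1 = 64
Sorted descending: 448, 324, 300, 240, 100, 64, 60, 30, 28, 14.
The eighth-highest RPN is 30 (H).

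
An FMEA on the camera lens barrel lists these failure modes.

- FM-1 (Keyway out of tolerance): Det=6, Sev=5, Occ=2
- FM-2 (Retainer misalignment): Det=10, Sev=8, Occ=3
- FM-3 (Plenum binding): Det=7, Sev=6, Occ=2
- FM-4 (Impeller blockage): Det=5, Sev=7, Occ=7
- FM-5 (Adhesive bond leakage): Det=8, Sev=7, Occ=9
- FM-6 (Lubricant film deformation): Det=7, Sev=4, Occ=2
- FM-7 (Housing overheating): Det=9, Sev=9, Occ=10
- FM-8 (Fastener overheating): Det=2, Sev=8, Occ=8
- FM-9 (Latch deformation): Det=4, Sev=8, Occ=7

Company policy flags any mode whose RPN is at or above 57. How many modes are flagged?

8

RPN = Severity × Occurrence × Detection:
  FM-1: 5 × 2 × 6 = 60
  FM-2: 8 × 3 × 10 = 240
  FM-3: 6 × 2 × 7 = 84
  FM-4: 7 × 7 × 5 = 245
  FM-5: 7 × 9 × 8 = 504
  FM-6: 4 × 2 × 7 = 56
  FM-7: 9 × 10 × 9 = 810
  FM-8: 8 × 8 × 2 = 128
  FM-9: 8 × 7 × 4 = 224
Modes with RPN ≥ 57: FM-1 (60), FM-2 (240), FM-3 (84), FM-4 (245), FM-5 (504), FM-7 (810), FM-8 (128), FM-9 (224) → 8.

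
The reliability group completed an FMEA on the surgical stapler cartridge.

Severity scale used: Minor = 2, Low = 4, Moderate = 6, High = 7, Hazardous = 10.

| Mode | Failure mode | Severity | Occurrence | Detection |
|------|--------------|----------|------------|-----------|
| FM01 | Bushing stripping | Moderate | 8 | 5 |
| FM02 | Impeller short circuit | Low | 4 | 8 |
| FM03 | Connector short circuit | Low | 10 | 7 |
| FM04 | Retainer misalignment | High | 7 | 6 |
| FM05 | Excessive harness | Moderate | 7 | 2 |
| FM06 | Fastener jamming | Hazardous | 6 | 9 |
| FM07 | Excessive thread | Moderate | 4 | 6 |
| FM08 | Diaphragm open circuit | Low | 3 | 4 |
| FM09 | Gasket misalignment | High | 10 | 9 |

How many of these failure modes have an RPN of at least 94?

7

RPN = Severity × Occurrence × Detection:
  FM01: 6 × 8 × 5 = 240
  FM02: 4 × 4 × 8 = 128
  FM03: 4 × 10 × 7 = 280
  FM04: 7 × 7 × 6 = 294
  FM05: 6 × 7 × 2 = 84
  FM06: 10 × 6 × 9 = 540
  FM07: 6 × 4 × 6 = 144
  FM08: 4 × 3 × 4 = 48
  FM09: 7 × 10 × 9 = 630
Modes with RPN ≥ 94: FM01 (240), FM02 (128), FM03 (280), FM04 (294), FM06 (540), FM07 (144), FM09 (630) → 7.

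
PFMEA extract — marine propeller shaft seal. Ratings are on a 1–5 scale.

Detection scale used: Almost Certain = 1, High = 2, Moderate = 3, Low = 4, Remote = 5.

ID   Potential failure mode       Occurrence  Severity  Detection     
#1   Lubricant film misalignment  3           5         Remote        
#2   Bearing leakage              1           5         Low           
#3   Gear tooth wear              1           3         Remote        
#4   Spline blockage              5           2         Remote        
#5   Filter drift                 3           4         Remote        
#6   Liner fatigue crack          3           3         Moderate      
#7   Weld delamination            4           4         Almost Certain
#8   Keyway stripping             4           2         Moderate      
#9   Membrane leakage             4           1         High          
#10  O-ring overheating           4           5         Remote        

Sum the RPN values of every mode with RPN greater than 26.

RPN = Severity × Occurrence × Detection:
  #1: 5 × 3 × 5 = 75
  #2: 5 × 1 × 4 = 20
  #3: 3 × 1 × 5 = 15
  #4: 2 × 5 × 5 = 50
  #5: 4 × 3 × 5 = 60
  #6: 3 × 3 × 3 = 27
  #7: 4 × 4 × 1 = 16
  #8: 2 × 4 × 3 = 24
  #9: 1 × 4 × 2 = 8
  #10: 5 × 4 × 5 = 100
RPN > 26: #1 (75), #4 (50), #5 (60), #6 (27), #10 (100).
Sum: 75 + 50 + 60 + 27 + 100 = 312.

312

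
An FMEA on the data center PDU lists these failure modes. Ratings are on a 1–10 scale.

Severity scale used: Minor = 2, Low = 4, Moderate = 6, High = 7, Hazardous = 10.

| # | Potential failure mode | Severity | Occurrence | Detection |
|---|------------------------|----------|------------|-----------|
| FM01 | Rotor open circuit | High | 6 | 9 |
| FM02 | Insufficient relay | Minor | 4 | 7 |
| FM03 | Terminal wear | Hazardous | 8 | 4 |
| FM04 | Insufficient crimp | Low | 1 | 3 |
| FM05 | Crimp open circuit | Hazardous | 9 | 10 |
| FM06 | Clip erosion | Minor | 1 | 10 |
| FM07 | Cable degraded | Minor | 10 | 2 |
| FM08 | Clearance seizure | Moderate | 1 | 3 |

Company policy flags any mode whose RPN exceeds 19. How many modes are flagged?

RPN = Severity × Occurrence × Detection:
  FM01: 7 × 6 × 9 = 378
  FM02: 2 × 4 × 7 = 56
  FM03: 10 × 8 × 4 = 320
  FM04: 4 × 1 × 3 = 12
  FM05: 10 × 9 × 10 = 900
  FM06: 2 × 1 × 10 = 20
  FM07: 2 × 10 × 2 = 40
  FM08: 6 × 1 × 3 = 18
Modes with RPN > 19: FM01 (378), FM02 (56), FM03 (320), FM05 (900), FM06 (20), FM07 (40) → 6.

6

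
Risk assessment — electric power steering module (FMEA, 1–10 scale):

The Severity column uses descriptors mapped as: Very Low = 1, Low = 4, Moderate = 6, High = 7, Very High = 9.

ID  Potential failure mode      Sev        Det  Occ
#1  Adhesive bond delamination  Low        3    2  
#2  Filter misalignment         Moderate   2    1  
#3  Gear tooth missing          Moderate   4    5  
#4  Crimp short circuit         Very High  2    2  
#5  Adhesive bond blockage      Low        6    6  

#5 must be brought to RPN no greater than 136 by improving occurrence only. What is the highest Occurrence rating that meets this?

#5: S=4, O=6, D=6 → current RPN = 144.
Fixed product = 24. Need 24 × O ≤ 136, so O ≤ 136/24 = 5.67.
Maximum integer Occurrence rating = 5 (gives RPN 120; O=6 would give 144 > 136).

5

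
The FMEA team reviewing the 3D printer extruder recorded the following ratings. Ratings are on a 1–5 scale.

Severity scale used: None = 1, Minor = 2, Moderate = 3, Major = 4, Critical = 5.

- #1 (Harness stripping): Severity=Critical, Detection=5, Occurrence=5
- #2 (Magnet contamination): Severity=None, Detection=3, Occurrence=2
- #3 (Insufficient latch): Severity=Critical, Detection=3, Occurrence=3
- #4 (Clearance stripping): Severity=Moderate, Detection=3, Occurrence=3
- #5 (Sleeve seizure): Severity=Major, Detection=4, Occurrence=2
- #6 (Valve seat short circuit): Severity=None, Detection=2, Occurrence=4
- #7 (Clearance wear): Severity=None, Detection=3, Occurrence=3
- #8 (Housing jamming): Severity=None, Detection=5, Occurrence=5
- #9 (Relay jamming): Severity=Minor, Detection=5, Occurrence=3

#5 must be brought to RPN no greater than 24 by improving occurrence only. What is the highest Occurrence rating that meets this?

1

#5: S=4, O=2, D=4 → current RPN = 32.
Fixed product = 16. Need 16 × O ≤ 24, so O ≤ 24/16 = 1.50.
Maximum integer Occurrence rating = 1 (gives RPN 16; O=2 would give 32 > 24).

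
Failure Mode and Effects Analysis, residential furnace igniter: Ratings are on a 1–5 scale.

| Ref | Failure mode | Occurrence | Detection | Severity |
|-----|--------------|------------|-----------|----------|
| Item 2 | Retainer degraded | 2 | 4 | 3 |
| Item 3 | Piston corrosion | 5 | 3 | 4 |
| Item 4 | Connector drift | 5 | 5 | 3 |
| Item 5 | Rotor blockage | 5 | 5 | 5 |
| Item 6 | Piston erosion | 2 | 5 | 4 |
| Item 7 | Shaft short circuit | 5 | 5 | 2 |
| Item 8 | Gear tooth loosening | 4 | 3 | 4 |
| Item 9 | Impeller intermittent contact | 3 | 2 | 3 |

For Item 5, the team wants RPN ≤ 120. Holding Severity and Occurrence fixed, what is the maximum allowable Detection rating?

Item 5: S=5, O=5, D=5 → current RPN = 125.
Fixed product = 25. Need 25 × D ≤ 120, so D ≤ 120/25 = 4.80.
Maximum integer Detection rating = 4 (gives RPN 100; D=5 would give 125 > 120).

4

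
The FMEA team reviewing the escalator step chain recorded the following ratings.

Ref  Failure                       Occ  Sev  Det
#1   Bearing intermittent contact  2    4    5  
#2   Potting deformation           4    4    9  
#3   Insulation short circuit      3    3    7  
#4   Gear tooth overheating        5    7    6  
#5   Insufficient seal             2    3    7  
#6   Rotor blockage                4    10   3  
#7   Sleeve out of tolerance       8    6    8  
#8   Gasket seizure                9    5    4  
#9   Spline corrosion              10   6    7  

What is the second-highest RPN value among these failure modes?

RPN = Severity × Occurrence × Detection:
  #1: 4 × 2 × 5 = 40
  #2: 4 × 4 × 9 = 144
  #3: 3 × 3 × 7 = 63
  #4: 7 × 5 × 6 = 210
  #5: 3 × 2 × 7 = 42
  #6: 10 × 4 × 3 = 120
  #7: 6 × 8 × 8 = 384
  #8: 5 × 9 × 4 = 180
  #9: 6 × 10 × 7 = 420
Sorted descending: 420, 384, 210, 180, 144, 120, 63, 42, 40.
The second-highest RPN is 384 (#7).

384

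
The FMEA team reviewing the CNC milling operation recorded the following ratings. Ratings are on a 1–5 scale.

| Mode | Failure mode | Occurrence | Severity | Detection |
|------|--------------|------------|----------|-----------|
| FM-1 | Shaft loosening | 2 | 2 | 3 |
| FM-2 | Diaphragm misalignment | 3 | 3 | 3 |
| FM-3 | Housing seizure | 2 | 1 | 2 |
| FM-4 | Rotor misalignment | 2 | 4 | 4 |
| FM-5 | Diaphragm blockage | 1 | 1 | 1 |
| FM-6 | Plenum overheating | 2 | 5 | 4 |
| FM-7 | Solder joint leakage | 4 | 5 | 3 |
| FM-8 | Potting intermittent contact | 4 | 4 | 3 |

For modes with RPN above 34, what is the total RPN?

RPN = Severity × Occurrence × Detection:
  FM-1: 2 × 2 × 3 = 12
  FM-2: 3 × 3 × 3 = 27
  FM-3: 1 × 2 × 2 = 4
  FM-4: 4 × 2 × 4 = 32
  FM-5: 1 × 1 × 1 = 1
  FM-6: 5 × 2 × 4 = 40
  FM-7: 5 × 4 × 3 = 60
  FM-8: 4 × 4 × 3 = 48
RPN > 34: FM-6 (40), FM-7 (60), FM-8 (48).
Sum: 40 + 60 + 48 = 148.

148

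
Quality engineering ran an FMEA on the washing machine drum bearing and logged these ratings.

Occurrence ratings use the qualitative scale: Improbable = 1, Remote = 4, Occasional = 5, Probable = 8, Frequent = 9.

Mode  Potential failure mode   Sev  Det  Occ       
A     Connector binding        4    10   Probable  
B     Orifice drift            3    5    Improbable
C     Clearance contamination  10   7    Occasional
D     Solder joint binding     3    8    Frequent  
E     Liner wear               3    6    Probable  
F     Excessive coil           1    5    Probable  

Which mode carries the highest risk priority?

RPN = Severity × Occurrence × Detection:
  A: 4 × 8 × 10 = 320
  B: 3 × 1 × 5 = 15
  C: 10 × 5 × 7 = 350
  D: 3 × 9 × 8 = 216
  E: 3 × 8 × 6 = 144
  F: 1 × 8 × 5 = 40
Highest RPN is 350 → C.

C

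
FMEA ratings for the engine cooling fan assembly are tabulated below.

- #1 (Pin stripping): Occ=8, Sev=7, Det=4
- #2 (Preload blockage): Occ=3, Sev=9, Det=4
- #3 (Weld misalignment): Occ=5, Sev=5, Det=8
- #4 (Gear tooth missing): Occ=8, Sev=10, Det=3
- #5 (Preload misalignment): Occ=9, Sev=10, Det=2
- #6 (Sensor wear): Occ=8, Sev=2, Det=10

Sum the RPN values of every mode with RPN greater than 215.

RPN = Severity × Occurrence × Detection:
  #1: 7 × 8 × 4 = 224
  #2: 9 × 3 × 4 = 108
  #3: 5 × 5 × 8 = 200
  #4: 10 × 8 × 3 = 240
  #5: 10 × 9 × 2 = 180
  #6: 2 × 8 × 10 = 160
RPN > 215: #1 (224), #4 (240).
Sum: 224 + 240 = 464.

464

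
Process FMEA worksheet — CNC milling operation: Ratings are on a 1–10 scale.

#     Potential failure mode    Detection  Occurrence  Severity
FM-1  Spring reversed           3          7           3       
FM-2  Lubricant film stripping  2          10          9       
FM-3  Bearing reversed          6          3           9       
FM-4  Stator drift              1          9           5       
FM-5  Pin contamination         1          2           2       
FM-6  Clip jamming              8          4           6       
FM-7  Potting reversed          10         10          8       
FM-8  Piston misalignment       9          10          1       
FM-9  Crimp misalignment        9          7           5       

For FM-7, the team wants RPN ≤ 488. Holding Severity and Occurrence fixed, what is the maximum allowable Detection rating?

FM-7: S=8, O=10, D=10 → current RPN = 800.
Fixed product = 80. Need 80 × D ≤ 488, so D ≤ 488/80 = 6.10.
Maximum integer Detection rating = 6 (gives RPN 480; D=7 would give 560 > 488).

6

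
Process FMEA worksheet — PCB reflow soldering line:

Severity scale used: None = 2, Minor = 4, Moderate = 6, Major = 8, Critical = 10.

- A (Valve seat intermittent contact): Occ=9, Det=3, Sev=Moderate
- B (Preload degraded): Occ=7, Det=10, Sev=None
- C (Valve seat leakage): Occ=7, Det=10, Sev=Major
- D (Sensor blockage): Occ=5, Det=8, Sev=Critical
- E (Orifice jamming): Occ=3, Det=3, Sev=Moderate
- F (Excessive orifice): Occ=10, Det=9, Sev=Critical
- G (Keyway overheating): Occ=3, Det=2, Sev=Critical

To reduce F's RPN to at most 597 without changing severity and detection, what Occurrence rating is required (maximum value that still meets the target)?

6

F: S=10, O=10, D=9 → current RPN = 900.
Fixed product = 90. Need 90 × O ≤ 597, so O ≤ 597/90 = 6.63.
Maximum integer Occurrence rating = 6 (gives RPN 540; O=7 would give 630 > 597).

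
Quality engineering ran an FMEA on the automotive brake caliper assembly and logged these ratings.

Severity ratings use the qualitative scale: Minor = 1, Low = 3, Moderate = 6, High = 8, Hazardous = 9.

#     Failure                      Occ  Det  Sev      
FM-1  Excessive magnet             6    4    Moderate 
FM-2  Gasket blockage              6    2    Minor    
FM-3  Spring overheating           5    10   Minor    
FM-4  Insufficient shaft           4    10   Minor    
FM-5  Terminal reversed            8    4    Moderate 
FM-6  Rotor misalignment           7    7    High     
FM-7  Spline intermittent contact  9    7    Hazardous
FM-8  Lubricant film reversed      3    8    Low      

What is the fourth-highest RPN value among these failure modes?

RPN = Severity × Occurrence × Detection:
  FM-1: 6 × 6 × 4 = 144
  FM-2: 1 × 6 × 2 = 12
  FM-3: 1 × 5 × 10 = 50
  FM-4: 1 × 4 × 10 = 40
  FM-5: 6 × 8 × 4 = 192
  FM-6: 8 × 7 × 7 = 392
  FM-7: 9 × 9 × 7 = 567
  FM-8: 3 × 3 × 8 = 72
Sorted descending: 567, 392, 192, 144, 72, 50, 40, 12.
The fourth-highest RPN is 144 (FM-1).

144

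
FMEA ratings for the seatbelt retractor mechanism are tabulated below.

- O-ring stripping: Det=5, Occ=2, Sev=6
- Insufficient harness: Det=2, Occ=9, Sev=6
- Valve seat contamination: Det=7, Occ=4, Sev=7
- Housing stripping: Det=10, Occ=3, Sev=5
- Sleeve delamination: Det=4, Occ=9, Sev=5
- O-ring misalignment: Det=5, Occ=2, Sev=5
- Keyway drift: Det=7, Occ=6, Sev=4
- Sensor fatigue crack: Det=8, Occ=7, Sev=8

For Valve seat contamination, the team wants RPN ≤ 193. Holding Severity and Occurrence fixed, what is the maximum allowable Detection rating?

6

Valve seat contamination: S=7, O=4, D=7 → current RPN = 196.
Fixed product = 28. Need 28 × D ≤ 193, so D ≤ 193/28 = 6.89.
Maximum integer Detection rating = 6 (gives RPN 168; D=7 would give 196 > 193).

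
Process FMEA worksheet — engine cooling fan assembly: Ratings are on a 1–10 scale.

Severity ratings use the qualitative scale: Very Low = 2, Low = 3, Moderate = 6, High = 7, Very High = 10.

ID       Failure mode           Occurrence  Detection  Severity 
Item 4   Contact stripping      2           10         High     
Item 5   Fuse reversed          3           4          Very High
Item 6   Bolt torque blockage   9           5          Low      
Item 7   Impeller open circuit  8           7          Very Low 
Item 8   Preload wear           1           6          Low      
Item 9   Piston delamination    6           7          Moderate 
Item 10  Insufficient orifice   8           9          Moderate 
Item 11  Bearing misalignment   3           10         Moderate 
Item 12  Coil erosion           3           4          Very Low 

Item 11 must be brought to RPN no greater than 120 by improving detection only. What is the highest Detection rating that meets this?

Item 11: S=6, O=3, D=10 → current RPN = 180.
Fixed product = 18. Need 18 × D ≤ 120, so D ≤ 120/18 = 6.67.
Maximum integer Detection rating = 6 (gives RPN 108; D=7 would give 126 > 120).

6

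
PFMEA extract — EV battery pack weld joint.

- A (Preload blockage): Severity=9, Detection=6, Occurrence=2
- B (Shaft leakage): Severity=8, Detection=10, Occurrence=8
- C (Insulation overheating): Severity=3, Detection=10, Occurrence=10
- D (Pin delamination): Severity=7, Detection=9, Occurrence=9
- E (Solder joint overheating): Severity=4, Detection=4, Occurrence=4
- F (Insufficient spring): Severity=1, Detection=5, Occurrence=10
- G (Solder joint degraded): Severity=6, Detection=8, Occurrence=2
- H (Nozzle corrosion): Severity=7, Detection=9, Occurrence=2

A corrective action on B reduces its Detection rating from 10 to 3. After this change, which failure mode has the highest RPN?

RPN = Severity × Occurrence × Detection:
  A: 9 × 2 × 6 = 108
  B: 8 × 8 × 10 = 640
  C: 3 × 10 × 10 = 300
  D: 7 × 9 × 9 = 567
  E: 4 × 4 × 4 = 64
  F: 1 × 10 × 5 = 50
  G: 6 × 2 × 8 = 96
  H: 7 × 2 × 9 = 126
After action: B → 8 × 8 × 3 = 192.
Revised RPNs: D=567, C=300, B=192, H=126, A=108, G=96, E=64, F=50.
Highest is now D (567).

D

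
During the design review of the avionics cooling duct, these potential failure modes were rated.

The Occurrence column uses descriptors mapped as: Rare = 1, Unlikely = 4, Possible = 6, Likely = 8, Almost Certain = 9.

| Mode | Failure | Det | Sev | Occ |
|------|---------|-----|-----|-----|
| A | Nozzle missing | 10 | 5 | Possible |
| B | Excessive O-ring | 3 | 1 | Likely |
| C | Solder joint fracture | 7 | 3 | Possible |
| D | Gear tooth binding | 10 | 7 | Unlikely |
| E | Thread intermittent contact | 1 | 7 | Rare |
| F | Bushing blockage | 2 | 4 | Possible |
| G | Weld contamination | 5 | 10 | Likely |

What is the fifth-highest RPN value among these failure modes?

RPN = Severity × Occurrence × Detection:
  A: 5 × 6 × 10 = 300
  B: 1 × 8 × 3 = 24
  C: 3 × 6 × 7 = 126
  D: 7 × 4 × 10 = 280
  E: 7 × 1 × 1 = 7
  F: 4 × 6 × 2 = 48
  G: 10 × 8 × 5 = 400
Sorted descending: 400, 300, 280, 126, 48, 24, 7.
The fifth-highest RPN is 48 (F).

48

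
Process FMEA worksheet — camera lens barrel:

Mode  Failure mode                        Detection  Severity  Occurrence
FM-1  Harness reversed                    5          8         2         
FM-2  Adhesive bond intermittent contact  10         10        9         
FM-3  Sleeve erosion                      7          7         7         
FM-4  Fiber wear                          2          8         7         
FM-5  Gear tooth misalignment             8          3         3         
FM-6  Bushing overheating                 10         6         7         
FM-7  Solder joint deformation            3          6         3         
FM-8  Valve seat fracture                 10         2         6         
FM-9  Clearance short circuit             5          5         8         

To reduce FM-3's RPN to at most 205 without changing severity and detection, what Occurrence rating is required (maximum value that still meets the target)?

4

FM-3: S=7, O=7, D=7 → current RPN = 343.
Fixed product = 49. Need 49 × O ≤ 205, so O ≤ 205/49 = 4.18.
Maximum integer Occurrence rating = 4 (gives RPN 196; O=5 would give 245 > 205).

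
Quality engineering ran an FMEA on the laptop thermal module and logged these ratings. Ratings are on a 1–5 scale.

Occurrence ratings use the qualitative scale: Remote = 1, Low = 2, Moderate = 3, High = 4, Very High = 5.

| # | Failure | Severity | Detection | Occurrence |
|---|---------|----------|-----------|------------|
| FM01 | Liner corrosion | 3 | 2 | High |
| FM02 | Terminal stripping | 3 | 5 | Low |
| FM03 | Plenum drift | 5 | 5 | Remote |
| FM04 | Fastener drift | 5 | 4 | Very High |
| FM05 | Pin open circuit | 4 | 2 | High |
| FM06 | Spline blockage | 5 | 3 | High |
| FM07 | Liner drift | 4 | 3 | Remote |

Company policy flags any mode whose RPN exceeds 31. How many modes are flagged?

3

RPN = Severity × Occurrence × Detection:
  FM01: 3 × 4 × 2 = 24
  FM02: 3 × 2 × 5 = 30
  FM03: 5 × 1 × 5 = 25
  FM04: 5 × 5 × 4 = 100
  FM05: 4 × 4 × 2 = 32
  FM06: 5 × 4 × 3 = 60
  FM07: 4 × 1 × 3 = 12
Modes with RPN > 31: FM04 (100), FM05 (32), FM06 (60) → 3.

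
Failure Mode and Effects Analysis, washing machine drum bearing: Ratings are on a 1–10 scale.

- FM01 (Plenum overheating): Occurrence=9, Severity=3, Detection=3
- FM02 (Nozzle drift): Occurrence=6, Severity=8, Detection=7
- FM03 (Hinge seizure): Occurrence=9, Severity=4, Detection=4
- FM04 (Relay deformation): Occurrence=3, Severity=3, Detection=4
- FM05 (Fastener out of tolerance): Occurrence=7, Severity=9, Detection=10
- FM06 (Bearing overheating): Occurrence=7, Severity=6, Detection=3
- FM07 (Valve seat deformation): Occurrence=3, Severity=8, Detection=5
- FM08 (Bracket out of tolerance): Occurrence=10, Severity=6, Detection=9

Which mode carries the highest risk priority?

RPN = Severity × Occurrence × Detection:
  FM01: 3 × 9 × 3 = 81
  FM02: 8 × 6 × 7 = 336
  FM03: 4 × 9 × 4 = 144
  FM04: 3 × 3 × 4 = 36
  FM05: 9 × 7 × 10 = 630
  FM06: 6 × 7 × 3 = 126
  FM07: 8 × 3 × 5 = 120
  FM08: 6 × 10 × 9 = 540
Highest RPN is 630 → FM05.

FM05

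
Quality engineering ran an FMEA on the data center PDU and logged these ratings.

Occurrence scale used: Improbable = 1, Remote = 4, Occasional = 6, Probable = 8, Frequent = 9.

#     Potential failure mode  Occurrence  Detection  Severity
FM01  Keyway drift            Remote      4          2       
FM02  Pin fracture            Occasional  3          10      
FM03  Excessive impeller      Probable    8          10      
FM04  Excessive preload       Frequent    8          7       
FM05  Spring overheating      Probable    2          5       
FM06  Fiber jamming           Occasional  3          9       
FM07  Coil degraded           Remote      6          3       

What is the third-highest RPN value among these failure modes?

180

RPN = Severity × Occurrence × Detection:
  FM01: 2 × 4 × 4 = 32
  FM02: 10 × 6 × 3 = 180
  FM03: 10 × 8 × 8 = 640
  FM04: 7 × 9 × 8 = 504
  FM05: 5 × 8 × 2 = 80
  FM06: 9 × 6 × 3 = 162
  FM07: 3 × 4 × 6 = 72
Sorted descending: 640, 504, 180, 162, 80, 72, 32.
The third-highest RPN is 180 (FM02).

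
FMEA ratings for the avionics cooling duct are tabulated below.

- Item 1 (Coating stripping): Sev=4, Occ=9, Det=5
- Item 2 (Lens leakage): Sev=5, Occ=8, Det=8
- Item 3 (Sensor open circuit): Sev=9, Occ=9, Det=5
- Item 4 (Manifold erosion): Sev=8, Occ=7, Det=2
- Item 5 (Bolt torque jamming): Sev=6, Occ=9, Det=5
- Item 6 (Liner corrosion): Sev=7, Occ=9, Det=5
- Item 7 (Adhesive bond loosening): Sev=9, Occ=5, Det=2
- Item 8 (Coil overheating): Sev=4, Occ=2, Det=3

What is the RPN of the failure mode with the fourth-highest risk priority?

RPN = Severity × Occurrence × Detection:
  Item 1: 4 × 9 × 5 = 180
  Item 2: 5 × 8 × 8 = 320
  Item 3: 9 × 9 × 5 = 405
  Item 4: 8 × 7 × 2 = 112
  Item 5: 6 × 9 × 5 = 270
  Item 6: 7 × 9 × 5 = 315
  Item 7: 9 × 5 × 2 = 90
  Item 8: 4 × 2 × 3 = 24
Sorted descending: 405, 320, 315, 270, 180, 112, 90, 24.
The fourth-highest RPN is 270 (Item 5).

270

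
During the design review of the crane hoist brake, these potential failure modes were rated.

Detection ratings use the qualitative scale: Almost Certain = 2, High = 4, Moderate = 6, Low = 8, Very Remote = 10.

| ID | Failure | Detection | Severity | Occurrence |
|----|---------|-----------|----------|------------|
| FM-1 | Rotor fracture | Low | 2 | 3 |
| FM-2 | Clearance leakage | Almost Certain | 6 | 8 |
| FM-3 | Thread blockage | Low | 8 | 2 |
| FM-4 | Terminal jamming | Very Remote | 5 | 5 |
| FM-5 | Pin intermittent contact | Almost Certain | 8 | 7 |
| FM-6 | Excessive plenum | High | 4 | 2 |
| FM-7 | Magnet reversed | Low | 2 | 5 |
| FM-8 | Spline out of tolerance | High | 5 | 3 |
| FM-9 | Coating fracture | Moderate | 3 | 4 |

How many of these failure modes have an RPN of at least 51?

7

RPN = Severity × Occurrence × Detection:
  FM-1: 2 × 3 × 8 = 48
  FM-2: 6 × 8 × 2 = 96
  FM-3: 8 × 2 × 8 = 128
  FM-4: 5 × 5 × 10 = 250
  FM-5: 8 × 7 × 2 = 112
  FM-6: 4 × 2 × 4 = 32
  FM-7: 2 × 5 × 8 = 80
  FM-8: 5 × 3 × 4 = 60
  FM-9: 3 × 4 × 6 = 72
Modes with RPN ≥ 51: FM-2 (96), FM-3 (128), FM-4 (250), FM-5 (112), FM-7 (80), FM-8 (60), FM-9 (72) → 7.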